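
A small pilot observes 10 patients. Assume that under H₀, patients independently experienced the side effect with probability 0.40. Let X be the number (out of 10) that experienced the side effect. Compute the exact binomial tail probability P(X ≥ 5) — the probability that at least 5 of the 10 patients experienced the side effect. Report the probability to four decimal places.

P = 0.3669

X is binomial with n = 10 and p = 0.40.
P(X ≥ 5) = Σ_{j=5}^{10} C(10,j)·0.40^j·0.60^{10−j}.
= 0.200658 + 0.111477 + 0.042467 + 0.010617 + 0.001573 + 0.000105 = 0.3669.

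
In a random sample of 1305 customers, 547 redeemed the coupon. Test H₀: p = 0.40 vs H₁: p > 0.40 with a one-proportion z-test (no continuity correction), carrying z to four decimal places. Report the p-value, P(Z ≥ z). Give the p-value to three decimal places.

p-value = 0.079

With x = 547 successes in n = 1305, p̂ = 0.41916.
Null standard error: √(0.40·0.60/1305) = √0.000183908 = 0.013561.
z = (p̂ − p₀)/SE = (547/1305 − 0.40)/0.013561 ≈ 1.4126.
From the standard normal, P(Z ≥ z) = 0.079.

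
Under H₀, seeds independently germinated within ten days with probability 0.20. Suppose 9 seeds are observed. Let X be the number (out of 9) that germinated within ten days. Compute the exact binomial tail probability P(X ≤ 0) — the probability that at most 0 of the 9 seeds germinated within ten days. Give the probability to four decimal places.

X is binomial with n = 9 and p = 0.20.
P(X ≤ 0) = C(9,0)·0.20^0·0.80^9.
= 0.134218 = 0.1342.

P = 0.1342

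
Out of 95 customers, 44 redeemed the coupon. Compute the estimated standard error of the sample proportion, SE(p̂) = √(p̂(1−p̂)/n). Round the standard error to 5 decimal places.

SE = 0.05116

p̂ = 44/95 = 0.46316.
p̂(1−p̂) = 0.248643.
SE = √(0.248643/95) = 0.05116.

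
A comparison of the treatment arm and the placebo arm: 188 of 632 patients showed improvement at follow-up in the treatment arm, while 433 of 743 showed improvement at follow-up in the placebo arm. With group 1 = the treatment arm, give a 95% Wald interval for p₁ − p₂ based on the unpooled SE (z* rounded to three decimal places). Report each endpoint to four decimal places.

(-0.3356, -0.2350)

p̂₁ = 0.29747, p̂₂ = 0.58277, so the observed difference is -0.28530.
SE = √(0.000330666 + 0.000327253) = √0.000657919 = 0.025650.
For 95% confidence, z* = 1.960. Margin of error = 0.05027.
So the interval runs from -0.3356 to -0.2350.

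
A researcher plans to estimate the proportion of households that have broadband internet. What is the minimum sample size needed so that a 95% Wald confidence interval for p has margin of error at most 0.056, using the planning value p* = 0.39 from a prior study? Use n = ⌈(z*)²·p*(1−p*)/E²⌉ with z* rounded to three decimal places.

z* = 1.960 at the 95% level.
p*(1−p*) = 0.2379.
(z*)²·p*(1−p*)/E² = 3.841600·0.2379/0.003136 = 291.427.
⌈291.427⌉ = 292.

n = 292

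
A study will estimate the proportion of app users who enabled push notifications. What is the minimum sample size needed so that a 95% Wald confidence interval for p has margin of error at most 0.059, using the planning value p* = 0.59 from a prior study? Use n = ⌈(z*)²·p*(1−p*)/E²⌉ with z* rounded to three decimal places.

n = 267

For 95% confidence, z* = 1.960.
p*(1−p*) = 0.2419.
(z*)²·p*(1−p*)/E² = 3.841600·0.2419/0.003481 = 266.959.
⌈266.959⌉ = 267.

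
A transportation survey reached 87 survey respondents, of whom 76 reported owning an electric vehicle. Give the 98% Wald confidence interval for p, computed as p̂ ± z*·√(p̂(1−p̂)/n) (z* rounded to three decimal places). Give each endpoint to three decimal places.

(0.791, 0.956)

With x = 76 successes in n = 87, p̂ = 0.87356.
SE = √(p̂(1−p̂)/n) = √(0.110451/87) = 0.035631.
z* = 2.326 at the 98% level.
Margin of error: 2.326 × 0.035631 = 0.08288.
Interval: 0.87356 ± 0.08288 → (0.791, 0.956).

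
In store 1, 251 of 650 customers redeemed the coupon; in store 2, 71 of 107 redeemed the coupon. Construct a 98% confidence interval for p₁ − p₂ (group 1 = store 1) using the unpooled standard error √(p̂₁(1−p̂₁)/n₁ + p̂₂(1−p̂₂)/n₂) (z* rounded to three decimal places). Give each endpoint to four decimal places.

(-0.3926, -0.1622)

p̂₁ = 0.38615, p̂₂ = 0.66355, so the observed difference is -0.27740.
SE = √(0.000364675 + 0.002086457) = √0.002451132 = 0.049509.
The 98% critical value is z* = 2.326. Margin of error = 0.11516.
Interval: -0.27740 ± 0.11516 → (-0.3926, -0.1622).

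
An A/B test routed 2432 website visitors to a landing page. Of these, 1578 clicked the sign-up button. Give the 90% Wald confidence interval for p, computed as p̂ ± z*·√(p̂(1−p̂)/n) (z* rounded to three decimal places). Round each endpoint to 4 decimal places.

The sample proportion is 1578/2432 = 0.64885.
SE(p̂) = √(0.64885·0.35115/2432) = 0.009679.
For 90% confidence, z* = 1.645.
Margin = 1.645·0.009679 = 0.01592.
Interval: 0.64885 ± 0.01592 → (0.6329, 0.6648).

(0.6329, 0.6648)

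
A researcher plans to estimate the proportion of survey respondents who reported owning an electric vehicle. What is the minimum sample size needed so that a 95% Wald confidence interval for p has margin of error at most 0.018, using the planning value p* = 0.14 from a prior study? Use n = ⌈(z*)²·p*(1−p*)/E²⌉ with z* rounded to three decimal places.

n = 1428

z* = 1.960 at the 95% level.
p*(1−p*) = 0.14·0.86 = 0.1204.
(z*)²·p*(1−p*)/E² = 3.841600·0.1204/0.000324 = 1427.558.
Rounding up, n = 1428.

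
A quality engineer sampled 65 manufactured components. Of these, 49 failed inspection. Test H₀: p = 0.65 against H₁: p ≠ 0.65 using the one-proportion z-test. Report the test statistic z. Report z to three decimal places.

The sample proportion is 49/65 = 0.75385.
Null standard error: √(0.65·0.35/65) = √0.003500000 = 0.059161.
z = (p̂ − p₀)/SE = (0.75385 − 0.65)/0.059161 = 1.755.

z = 1.755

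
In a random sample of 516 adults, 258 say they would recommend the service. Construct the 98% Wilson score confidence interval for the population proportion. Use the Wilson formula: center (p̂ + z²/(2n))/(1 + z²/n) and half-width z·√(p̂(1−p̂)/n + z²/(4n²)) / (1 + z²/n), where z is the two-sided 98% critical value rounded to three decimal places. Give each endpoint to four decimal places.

(0.4491, 0.5509)

p̂ = 258/516 = 0.50000; z = 2.326, so z² = 5.410276.
1 + z²/n = 1.010485.
Center = (0.50000 + 0.005243)/1.010485 = 0.50000.
Radicand: p̂(1−p̂)/n + z²/(4n²) = 0.000484496 + 0.000005080 = 0.000489576.
Half-width = 2.326·√0.000489576/1.010485 = 0.05093.
Interval: 0.50000 ± 0.05093 → (0.4491, 0.5509).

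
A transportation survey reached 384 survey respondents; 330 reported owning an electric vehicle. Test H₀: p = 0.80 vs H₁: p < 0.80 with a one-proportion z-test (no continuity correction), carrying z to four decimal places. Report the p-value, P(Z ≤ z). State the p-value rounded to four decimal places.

Sample proportion p̂ = 330/384 = 0.85938.
Null standard error: √(0.80·0.20/384) = √0.000416667 = 0.020412.
Test statistic (full precision, shown to 4 dp): z = (330/384 − 0.80)/SE₀ ≈ 2.9088.
From the standard normal, P(Z ≤ z) = 0.9982.

p-value = 0.9982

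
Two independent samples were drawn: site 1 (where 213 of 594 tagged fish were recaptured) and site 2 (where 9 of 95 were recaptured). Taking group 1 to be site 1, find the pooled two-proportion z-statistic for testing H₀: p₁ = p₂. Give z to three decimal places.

z = 5.110

Sample proportions: p̂₁ = 213/594 = 0.35859 and p̂₂ = 9/95 = 0.09474.
Pooled p̂ = (213+9)/(594+95) = 222/689 = 0.32221.
SE = √[p̂(1−p̂)(1/n₁+1/n₂)] = √[0.32221·0.67779·(1/594+1/95)] ≈ 0.051638.
z = 0.26385/0.051638 = 5.110.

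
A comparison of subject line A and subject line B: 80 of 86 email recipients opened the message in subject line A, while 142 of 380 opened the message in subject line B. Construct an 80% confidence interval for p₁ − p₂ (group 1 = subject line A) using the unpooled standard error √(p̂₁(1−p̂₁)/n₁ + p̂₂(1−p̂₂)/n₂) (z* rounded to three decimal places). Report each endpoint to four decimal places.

(0.5091, 0.6040)

p̂₁ = 0.93023, p̂₂ = 0.37368, so the observed difference is 0.55655.
Unpooled SE = √(p̂₁(1−p̂₁)/n₁ + p̂₂(1−p̂₂)/n₂) = √(0.000754651 + 0.000615906) = 0.037021.
The 80% critical value is z* = 1.282. Margin = 1.282·0.037021 = 0.04746.
Interval: 0.55655 ± 0.04746 → (0.5091, 0.6040).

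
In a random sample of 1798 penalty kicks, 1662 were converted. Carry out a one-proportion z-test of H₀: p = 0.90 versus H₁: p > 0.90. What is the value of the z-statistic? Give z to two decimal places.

p̂ = 1662/1798 = 0.92436.
SE₀ = √(0.90·0.10/1798) = 0.007075.
z = (0.92436 − 0.90)/0.007075 = 0.02436/0.007075 = 3.44.

z = 3.44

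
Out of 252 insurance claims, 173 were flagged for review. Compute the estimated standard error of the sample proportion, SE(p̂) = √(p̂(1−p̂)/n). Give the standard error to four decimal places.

SE = 0.0292

p̂ = 173/252 = 0.68651.
p̂(1−p̂) = 0.215214.
SE = √(0.215214/252) = 0.0292.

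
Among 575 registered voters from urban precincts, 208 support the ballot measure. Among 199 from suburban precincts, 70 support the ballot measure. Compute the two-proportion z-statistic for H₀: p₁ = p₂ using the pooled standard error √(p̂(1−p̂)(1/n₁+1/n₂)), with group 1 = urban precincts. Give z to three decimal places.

z = 0.253

p̂₁ = 208/575 = 0.36174, p̂₂ = 70/199 = 0.35176.
Pooling: p̂ = 278/774 = 0.35917.
SE = √[p̂(1−p̂)(1/n₁+1/n₂)] = √[0.35917·0.64083·(1/575+1/199)] ≈ 0.039458.
z = (p̂₁ − p̂₂)/SE = (0.36174 − 0.35176)/0.039458 = 0.00998/0.039458 = 0.253.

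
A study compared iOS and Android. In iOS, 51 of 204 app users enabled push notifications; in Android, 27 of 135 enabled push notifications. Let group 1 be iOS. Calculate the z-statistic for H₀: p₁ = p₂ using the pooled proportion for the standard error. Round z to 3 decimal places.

z = 1.071

p̂₁ = 51/204 = 0.25000, p̂₂ = 27/135 = 0.20000.
Pooled p̂ = (51+27)/(204+135) = 78/339 = 0.23009.
SE = √[p̂(1−p̂)(1/n₁+1/n₂)] = √[0.23009·0.76991·(1/204+1/135)] ≈ 0.046697.
z = (p̂₁ − p̂₂)/SE = (0.25000 − 0.20000)/0.046697 = 0.05000/0.046697 = 1.071.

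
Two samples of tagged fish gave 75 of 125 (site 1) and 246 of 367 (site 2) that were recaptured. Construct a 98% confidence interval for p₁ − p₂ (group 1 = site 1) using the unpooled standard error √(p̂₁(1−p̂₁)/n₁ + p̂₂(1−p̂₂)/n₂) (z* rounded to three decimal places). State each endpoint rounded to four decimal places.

p̂₁ = 75/125 = 0.60000, p̂₂ = 246/367 = 0.67030; p̂₁ − p̂₂ = -0.07030.
Unpooled SE = √(p̂₁(1−p̂₁)/n₁ + p̂₂(1−p̂₂)/n₂) = √(0.001920000 + 0.000602174) = 0.050221.
z* = 2.326 at the 98% level. Margin = 2.326·0.050221 = 0.11681.
Interval: -0.07030 ± 0.11681 → (-0.1871, 0.0465).

(-0.1871, 0.0465)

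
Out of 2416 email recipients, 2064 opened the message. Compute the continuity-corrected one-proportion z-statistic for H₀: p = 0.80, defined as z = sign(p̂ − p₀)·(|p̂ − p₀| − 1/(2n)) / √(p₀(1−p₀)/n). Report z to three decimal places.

p̂ = 2064/2416 = 0.85430. p̂ − p₀ = 0.054305.
1/(2n) = 0.000207.
Corrected numerator: |0.054305| − 0.000207 = 0.054098.
SE₀ = √(0.80·0.20/2416) = 0.008138.
z = +0.054098/0.008138 = 6.648.

z = 6.648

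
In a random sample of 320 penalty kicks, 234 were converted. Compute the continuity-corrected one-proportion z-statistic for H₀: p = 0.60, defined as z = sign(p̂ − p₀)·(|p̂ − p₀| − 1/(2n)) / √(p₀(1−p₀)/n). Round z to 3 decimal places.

p̂ = 234/320 = 0.73125. p̂ − p₀ = 0.131250.
Continuity correction 1/(2n) = 1/640 = 0.001563.
Corrected numerator: |0.131250| − 0.001563 = 0.129687.
Under H₀, SE = √(p₀(1−p₀)/n) = √(0.60·0.40/320) = √0.000750000 = 0.027386.
z = (+)0.129687/0.027386 = 4.736.

z = 4.736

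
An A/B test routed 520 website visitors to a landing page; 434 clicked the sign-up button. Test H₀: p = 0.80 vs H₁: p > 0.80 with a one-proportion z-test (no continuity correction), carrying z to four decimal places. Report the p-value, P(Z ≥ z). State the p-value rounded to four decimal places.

With x = 434 successes in n = 520, p̂ = 0.83462.
SE₀ = √(0.80·0.20/520) = 0.017541.
z = (p̂ − p₀)/SE = (434/520 − 0.80)/0.017541 ≈ 1.9734.
p-value = P(Z ≥ z) with z = 1.9734 → 0.0242.

p-value = 0.0242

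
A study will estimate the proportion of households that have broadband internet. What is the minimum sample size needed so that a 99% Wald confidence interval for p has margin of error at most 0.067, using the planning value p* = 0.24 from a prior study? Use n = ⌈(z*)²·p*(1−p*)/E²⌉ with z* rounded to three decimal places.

n = 270

z* = 2.576 at the 99% level.
p*(1−p*) = 0.1824.
Required n before rounding: 6.635776 × 0.1824 / 0.067² = 269.629.
Rounding up, n = 270.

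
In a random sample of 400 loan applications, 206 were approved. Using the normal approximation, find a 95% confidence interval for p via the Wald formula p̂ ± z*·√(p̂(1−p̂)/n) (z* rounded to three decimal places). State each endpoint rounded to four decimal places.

(0.4660, 0.5640)

With x = 206 successes in n = 400, p̂ = 0.51500.
Standard error of p̂: √(0.249775/400) = √0.000624437 = 0.024989.
z* = 1.960 at the 95% level.
Margin of error: 1.960 × 0.024989 = 0.04898.
Interval: 0.51500 ± 0.04898 → (0.4660, 0.5640).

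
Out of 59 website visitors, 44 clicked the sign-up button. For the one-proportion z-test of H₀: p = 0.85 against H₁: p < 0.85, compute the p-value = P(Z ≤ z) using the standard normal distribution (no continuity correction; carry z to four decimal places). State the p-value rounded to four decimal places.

Sample proportion p̂ = 44/59 = 0.74576.
SE₀ = √(0.85·0.15/59) = 0.046487.
Test statistic (full precision, shown to 4 dp): z = (44/59 − 0.85)/SE₀ ≈ -2.2423.
From the standard normal, P(Z ≤ z) = 0.0125.

p-value = 0.0125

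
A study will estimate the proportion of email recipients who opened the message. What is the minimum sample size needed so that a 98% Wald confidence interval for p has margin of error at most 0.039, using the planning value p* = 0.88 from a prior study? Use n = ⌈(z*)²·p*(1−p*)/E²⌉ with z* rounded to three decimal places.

The 98% critical value is z* = 2.326.
p*(1−p*) = 0.1056.
Required n before rounding: 5.410276 × 0.1056 / 0.039² = 375.625.
⌈375.625⌉ = 376.

n = 376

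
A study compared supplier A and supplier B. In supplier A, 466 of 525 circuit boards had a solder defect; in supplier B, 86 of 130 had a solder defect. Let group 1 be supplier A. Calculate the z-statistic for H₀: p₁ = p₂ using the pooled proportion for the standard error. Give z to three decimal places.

p̂₁ = 466/525 = 0.88762, p̂₂ = 86/130 = 0.66154.
Pooling: p̂ = 552/655 = 0.84275.
SE = √[p̂(1−p̂)(1/n₁+1/n₂)] = √[0.84275·0.15725·(1/525+1/130)] ≈ 0.035663.
z = (p̂₁ − p̂₂)/SE = (0.88762 − 0.66154)/0.035663 = 0.22608/0.035663 = 6.339.

z = 6.339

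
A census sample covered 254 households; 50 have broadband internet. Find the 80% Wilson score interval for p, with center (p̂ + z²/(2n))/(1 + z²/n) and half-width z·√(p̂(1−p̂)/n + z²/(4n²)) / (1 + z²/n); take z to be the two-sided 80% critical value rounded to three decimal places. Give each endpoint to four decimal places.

p̂ = 50/254 = 0.19685; z = 1.282, so z² = 1.643524.
Denominator 1 + z²/n = 1 + 1.643524/254 = 1.006471.
Adjusted center: (0.19685 + z²/(2n))/1.006471 = 0.19880.
Radicand: p̂(1−p̂)/n + z²/(4n²) = 0.000622442 + 0.000006369 = 0.000628811.
Half-width = 1.282·√0.000628811/1.006471 = 0.03194.
Interval: 0.19880 ± 0.03194 → (0.1669, 0.2307).

(0.1669, 0.2307)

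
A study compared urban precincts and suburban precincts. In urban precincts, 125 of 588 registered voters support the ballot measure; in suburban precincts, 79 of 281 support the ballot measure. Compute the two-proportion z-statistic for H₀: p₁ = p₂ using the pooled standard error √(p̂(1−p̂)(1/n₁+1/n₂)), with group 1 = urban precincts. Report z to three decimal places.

Sample proportions: p̂₁ = 125/588 = 0.21259 and p̂₂ = 79/281 = 0.28114.
Pooled p̂ = (125+79)/(588+281) = 204/869 = 0.23475.
SE = √[p̂(1−p̂)(1/n₁+1/n₂)] = √[0.23475·0.76525·(1/588+1/281)] ≈ 0.030738.
z = -0.06855/0.030738 = -2.230.

z = -2.230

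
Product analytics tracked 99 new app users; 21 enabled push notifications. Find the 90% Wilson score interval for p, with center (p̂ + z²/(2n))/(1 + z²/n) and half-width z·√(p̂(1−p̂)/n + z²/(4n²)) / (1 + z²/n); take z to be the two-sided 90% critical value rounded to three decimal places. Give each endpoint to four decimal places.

p̂ = 21/99 = 0.21212; z = 1.645, so z² = 2.706025.
1 + z²/n = 1.027334.
Adjusted center: (0.21212 + z²/(2n))/1.027334 = 0.21978.
Radicand: p̂(1−p̂)/n + z²/(4n²) = 0.001688139 + 0.000069024 = 0.001757163.
Half-width = z·√(radicand)/denom = 1.645·0.041919/1.027334 = 0.06712.
CI: 0.21978 ± 0.06712 = (0.1527, 0.2869).

(0.1527, 0.2869)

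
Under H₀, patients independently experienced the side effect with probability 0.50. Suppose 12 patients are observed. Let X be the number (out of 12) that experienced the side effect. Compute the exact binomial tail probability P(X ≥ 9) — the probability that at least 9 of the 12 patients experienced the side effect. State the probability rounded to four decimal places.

X ~ Binomial(n=12, p=0.50).
P(X ≥ 9) = C(12,9)·0.50^9·0.50^3 + C(12,10)·0.50^10·0.50^2 + C(12,11)·0.50^11·0.50^1 + C(12,12)·0.50^12·0.50^0.
= 0.053711 + 0.016113 + 0.002930 + 0.000244 = 0.0730.

P = 0.0730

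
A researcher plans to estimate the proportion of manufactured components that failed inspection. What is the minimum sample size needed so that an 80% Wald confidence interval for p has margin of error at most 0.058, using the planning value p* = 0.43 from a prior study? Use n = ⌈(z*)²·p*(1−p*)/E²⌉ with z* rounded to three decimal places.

n = 120

z* = 1.282 at the 80% level.
p*(1−p*) = 0.2451.
Required n before rounding: 1.643524 × 0.2451 / 0.058² = 119.747.
Rounding up, n = 120.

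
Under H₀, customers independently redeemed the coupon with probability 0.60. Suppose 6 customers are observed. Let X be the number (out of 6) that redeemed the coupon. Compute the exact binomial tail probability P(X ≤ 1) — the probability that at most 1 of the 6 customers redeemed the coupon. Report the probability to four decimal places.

X is binomial with n = 6 and p = 0.60.
P(X ≤ 1) = C(6,0)·0.60^0·0.40^6 + C(6,1)·0.60^1·0.40^5.
= 0.004096 + 0.036864 = 0.0410.

P = 0.0410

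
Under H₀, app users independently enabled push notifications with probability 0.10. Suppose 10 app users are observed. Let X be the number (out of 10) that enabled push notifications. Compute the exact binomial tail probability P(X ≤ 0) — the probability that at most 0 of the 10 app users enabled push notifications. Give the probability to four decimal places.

X is binomial with n = 10 and p = 0.10.
P(X ≤ 0) = C(10,0)·0.10^0·0.90^10.
= 0.348678 = 0.3487.

P = 0.3487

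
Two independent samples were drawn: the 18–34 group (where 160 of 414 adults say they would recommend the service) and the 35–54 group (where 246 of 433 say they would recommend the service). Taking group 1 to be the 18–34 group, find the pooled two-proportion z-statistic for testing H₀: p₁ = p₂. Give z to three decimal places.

Sample proportions: p̂₁ = 160/414 = 0.38647 and p̂₂ = 246/433 = 0.56813.
Pooled p̂ = (160+246)/(414+433) = 406/847 = 0.47934.
Pooled SE = √[0.2495731·0.00472493] ≈ 0.034340.
z = -0.18166/0.034340 = -5.290.

z = -5.290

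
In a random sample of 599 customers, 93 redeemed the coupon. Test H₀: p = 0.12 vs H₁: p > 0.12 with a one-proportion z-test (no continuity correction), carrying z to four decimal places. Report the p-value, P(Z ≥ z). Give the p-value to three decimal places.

p-value = 0.004

Sample proportion p̂ = 93/599 = 0.15526.
Under H₀, SE = √(p₀(1−p₀)/n) = √(0.12·0.88/599) = √0.000176294 = 0.013278.
Test statistic (full precision, shown to 4 dp): z = (93/599 − 0.12)/SE₀ ≈ 2.6555.
From the standard normal, P(Z ≥ z) = 0.004.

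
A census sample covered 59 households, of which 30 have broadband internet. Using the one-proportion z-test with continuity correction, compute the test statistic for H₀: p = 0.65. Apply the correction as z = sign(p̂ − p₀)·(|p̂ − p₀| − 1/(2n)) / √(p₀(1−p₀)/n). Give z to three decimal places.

z = -2.143

The sample proportion is 30/59 = 0.50847. p̂ − p₀ = -0.141525.
Continuity correction 1/(2n) = 1/118 = 0.008475.
Corrected numerator: |-0.141525| − 0.008475 = 0.133050.
Under H₀, SE = √(p₀(1−p₀)/n) = √(0.65·0.35/59) = √0.003855932 = 0.062096.
z = (−)0.133050/0.062096 = -2.143.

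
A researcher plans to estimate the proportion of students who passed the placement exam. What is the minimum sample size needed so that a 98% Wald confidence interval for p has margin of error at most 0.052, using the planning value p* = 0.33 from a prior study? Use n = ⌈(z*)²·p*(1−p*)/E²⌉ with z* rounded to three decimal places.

n = 443

z* = 2.326 at the 98% level.
p*(1−p*) = 0.33·0.67 = 0.2211.
Required n before rounding: 5.410276 × 0.2211 / 0.052² = 442.386.
Rounding up, n = 443.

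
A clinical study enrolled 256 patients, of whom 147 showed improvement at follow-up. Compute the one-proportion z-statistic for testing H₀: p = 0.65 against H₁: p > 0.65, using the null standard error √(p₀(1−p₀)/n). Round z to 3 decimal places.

The sample proportion is 147/256 = 0.57422.
Under H₀, SE = √(p₀(1−p₀)/n) = √(0.65·0.35/256) = √0.000888672 = 0.029811.
z = (p̂ − p₀)/SE = (0.57422 − 0.65)/0.029811 = -2.542.

z = -2.542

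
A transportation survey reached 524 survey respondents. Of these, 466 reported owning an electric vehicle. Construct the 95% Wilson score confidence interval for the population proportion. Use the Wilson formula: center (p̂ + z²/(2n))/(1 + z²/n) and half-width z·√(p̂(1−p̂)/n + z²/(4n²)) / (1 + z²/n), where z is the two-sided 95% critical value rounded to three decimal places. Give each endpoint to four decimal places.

p̂ = 466/524 = 0.88931; z = 1.960, so z² = 3.841600.
Denominator 1 + z²/n = 1 + 3.841600/524 = 1.007331.
Center = (0.88931 + 0.003666)/1.007331 = 0.88648.
Radicand: p̂(1−p̂)/n + z²/(4n²) = 0.000187854 + 0.000003498 = 0.000191352.
Half-width = 1.960·√0.000191352/1.007331 = 0.02692.
So the interval runs from 0.8596 to 0.9134.

(0.8596, 0.9134)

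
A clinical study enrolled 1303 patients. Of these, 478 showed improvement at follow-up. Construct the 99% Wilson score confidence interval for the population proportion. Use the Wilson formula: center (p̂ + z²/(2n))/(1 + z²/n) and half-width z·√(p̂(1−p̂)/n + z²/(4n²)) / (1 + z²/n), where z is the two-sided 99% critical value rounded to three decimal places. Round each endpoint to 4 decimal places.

(0.3332, 0.4018)

Here p̂ = 478/1303 = 0.36685 and z = 2.576 (z² = 6.635776).
1 + z²/n = 1.005093.
Adjusted center: (0.36685 + z²/(2n))/1.005093 = 0.36752.
Radicand: p̂(1−p̂)/n + z²/(4n²) = 0.000178258 + 0.000000977 = 0.000179235.
Half-width = z·√(radicand)/denom = 2.576·0.013388/1.005093 = 0.03431.
So the interval runs from 0.3332 to 0.4018.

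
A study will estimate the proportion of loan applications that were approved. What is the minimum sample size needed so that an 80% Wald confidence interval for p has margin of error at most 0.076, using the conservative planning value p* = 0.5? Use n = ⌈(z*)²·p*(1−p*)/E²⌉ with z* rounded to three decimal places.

z* = 1.282 at the 80% level.
p*(1−p*) = 0.2500.
Required n before rounding: 1.643524 × 0.2500 / 0.076² = 71.136.
Rounding up, n = 72.

n = 72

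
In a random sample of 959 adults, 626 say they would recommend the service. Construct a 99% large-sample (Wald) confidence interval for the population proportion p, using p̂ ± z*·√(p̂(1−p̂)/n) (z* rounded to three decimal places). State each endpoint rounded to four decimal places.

Sample proportion p̂ = 626/959 = 0.65276.
SE = √(p̂(1−p̂)/n) = √(0.226663/959) = 0.015374.
For 99% confidence, z* = 2.576.
Margin = 2.576·0.015374 = 0.03960.
CI: 0.65276 ± 0.03960 = (0.6132, 0.6924).

(0.6132, 0.6924)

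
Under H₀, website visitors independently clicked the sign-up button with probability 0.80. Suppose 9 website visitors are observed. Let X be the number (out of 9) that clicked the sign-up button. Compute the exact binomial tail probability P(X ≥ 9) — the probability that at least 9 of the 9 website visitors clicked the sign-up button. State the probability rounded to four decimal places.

X is binomial with n = 9 and p = 0.80.
P(X ≥ 9) = C(9,9)·0.80^9·0.20^0.
= 0.134218 = 0.1342.

P = 0.1342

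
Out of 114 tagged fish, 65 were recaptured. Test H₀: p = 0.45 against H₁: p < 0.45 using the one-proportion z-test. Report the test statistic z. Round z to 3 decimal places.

z = 2.579

The sample proportion is 65/114 = 0.57018.
Null standard error: √(0.45·0.55/114) = √0.002171053 = 0.046595.
z = (0.57018 − 0.45)/0.046595 = 0.12018/0.046595 = 2.579.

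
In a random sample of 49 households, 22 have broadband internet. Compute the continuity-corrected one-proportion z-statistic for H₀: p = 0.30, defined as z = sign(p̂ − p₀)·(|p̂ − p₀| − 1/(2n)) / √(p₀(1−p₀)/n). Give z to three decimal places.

z = 2.120

Sample proportion p̂ = 22/49 = 0.44898. p̂ − p₀ = 0.148980.
Continuity correction 1/(2n) = 1/98 = 0.010204.
Corrected numerator: |0.148980| − 0.010204 = 0.138776.
Null standard error: √(0.30·0.70/49) = √0.004285714 = 0.065465.
z = +0.138776/0.065465 = 2.120.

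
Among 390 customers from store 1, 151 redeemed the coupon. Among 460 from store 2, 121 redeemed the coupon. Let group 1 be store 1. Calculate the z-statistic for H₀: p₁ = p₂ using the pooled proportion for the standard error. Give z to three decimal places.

Sample proportions: p̂₁ = 151/390 = 0.38718 and p̂₂ = 121/460 = 0.26304.
Pooling: p̂ = 272/850 = 0.32000.
Pooled SE = √[0.2176000·0.00473802] ≈ 0.032109.
z = 0.12414/0.032109 = 3.866.

z = 3.866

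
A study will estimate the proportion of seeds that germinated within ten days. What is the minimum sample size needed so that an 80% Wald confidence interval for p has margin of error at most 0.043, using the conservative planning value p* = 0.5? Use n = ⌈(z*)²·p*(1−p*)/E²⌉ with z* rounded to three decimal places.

n = 223

z* = 1.282 at the 80% level.
p*(1−p*) = 0.50·0.50 = 0.2500.
(z*)²·p*(1−p*)/E² = 1.643524·0.2500/0.001849 = 222.218.
⌈222.218⌉ = 223.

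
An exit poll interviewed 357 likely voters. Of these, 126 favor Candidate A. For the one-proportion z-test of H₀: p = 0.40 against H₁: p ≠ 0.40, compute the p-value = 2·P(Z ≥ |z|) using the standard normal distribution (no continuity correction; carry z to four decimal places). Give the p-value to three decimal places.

p-value = 0.070

Sample proportion p̂ = 126/357 = 0.35294.
SE₀ = √(0.40·0.60/357) = 0.025928.
z = (p̂ − p₀)/SE = (126/357 − 0.40)/0.025928 ≈ -1.8150.
p-value = 2·P(Z ≥ |z|) with z = -1.8150 → 0.070.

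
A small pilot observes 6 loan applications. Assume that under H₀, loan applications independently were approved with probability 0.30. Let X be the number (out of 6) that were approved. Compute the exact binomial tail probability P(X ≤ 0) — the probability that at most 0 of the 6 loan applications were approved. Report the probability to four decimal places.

X is binomial with n = 6 and p = 0.30.
P(X ≤ 0) = C(6,0)·0.30^0·0.70^6.
= 0.117649 = 0.1176.

P = 0.1176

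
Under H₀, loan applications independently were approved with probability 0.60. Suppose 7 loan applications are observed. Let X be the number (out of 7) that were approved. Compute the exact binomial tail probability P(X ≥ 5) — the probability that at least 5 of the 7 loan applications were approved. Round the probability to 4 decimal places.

P = 0.4199

X ~ Binomial(n=7, p=0.60).
P(X ≥ 5) = C(7,5)·0.60^5·0.40^2 + C(7,6)·0.60^6·0.40^1 + C(7,7)·0.60^7·0.40^0.
= 0.261274 + 0.130637 + 0.027994 = 0.4199.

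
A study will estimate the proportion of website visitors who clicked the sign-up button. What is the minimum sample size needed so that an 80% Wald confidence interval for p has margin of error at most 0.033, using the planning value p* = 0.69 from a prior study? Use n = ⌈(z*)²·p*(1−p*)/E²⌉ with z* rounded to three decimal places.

For 80% confidence, z* = 1.282.
p*(1−p*) = 0.69·0.31 = 0.2139.
Required n before rounding: 1.643524 × 0.2139 / 0.033² = 322.819.
Rounding up, n = 323.

n = 323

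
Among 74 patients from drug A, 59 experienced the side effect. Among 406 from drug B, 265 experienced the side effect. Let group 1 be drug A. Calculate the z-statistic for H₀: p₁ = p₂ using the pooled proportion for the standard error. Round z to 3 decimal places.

z = 2.442

p̂₁ = 59/74 = 0.79730, p̂₂ = 265/406 = 0.65271.
Pooling: p̂ = 324/480 = 0.67500.
SE = √[p̂(1−p̂)(1/n₁+1/n₂)] = √[0.67500·0.32500·(1/74+1/406)] ≈ 0.059202.
z = 0.14459/0.059202 = 2.442.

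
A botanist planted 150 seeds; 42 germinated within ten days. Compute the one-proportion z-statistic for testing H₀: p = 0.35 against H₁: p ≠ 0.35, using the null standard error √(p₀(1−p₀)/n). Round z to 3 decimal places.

Sample proportion p̂ = 42/150 = 0.28000.
Null standard error: √(0.35·0.65/150) = √0.001516667 = 0.038944.
z = (p̂ − p₀)/SE = (0.28000 − 0.35)/0.038944 = -1.797.

z = -1.797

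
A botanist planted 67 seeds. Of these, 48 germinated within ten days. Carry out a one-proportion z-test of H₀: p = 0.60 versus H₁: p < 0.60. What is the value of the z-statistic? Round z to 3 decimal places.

z = 1.945

p̂ = 48/67 = 0.71642.
Null standard error: √(0.60·0.40/67) = √0.003582090 = 0.059851.
z = (0.71642 − 0.60)/0.059851 = 0.11642/0.059851 = 1.945.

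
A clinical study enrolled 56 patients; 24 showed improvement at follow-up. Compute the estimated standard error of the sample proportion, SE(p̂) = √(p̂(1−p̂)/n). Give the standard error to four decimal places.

SE = 0.0661

p̂ = 24/56 = 0.42857.
p̂(1−p̂) = 0.244898.
SE = √(0.244898/56) = √0.004373179 = 0.0661.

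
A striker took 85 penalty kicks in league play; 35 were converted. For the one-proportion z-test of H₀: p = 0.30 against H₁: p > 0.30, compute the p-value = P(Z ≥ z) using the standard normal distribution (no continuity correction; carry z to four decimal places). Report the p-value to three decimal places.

p-value = 0.012

With x = 35 successes in n = 85, p̂ = 0.41176.
Under H₀, SE = √(p₀(1−p₀)/n) = √(0.30·0.70/85) = √0.002470588 = 0.049705.
Test statistic (full precision, shown to 4 dp): z = (35/85 − 0.30)/SE₀ ≈ 2.2486.
p-value = P(Z ≥ z) with z = 2.2486 → 0.012.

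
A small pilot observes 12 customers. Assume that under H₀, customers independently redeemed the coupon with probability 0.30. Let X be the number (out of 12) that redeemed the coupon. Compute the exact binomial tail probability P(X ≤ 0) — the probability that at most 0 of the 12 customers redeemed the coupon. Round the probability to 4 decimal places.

X is binomial with n = 12 and p = 0.30.
P(X ≤ 0) = C(12,0)·0.30^0·0.70^12.
= 0.013841 = 0.0138.

P = 0.0138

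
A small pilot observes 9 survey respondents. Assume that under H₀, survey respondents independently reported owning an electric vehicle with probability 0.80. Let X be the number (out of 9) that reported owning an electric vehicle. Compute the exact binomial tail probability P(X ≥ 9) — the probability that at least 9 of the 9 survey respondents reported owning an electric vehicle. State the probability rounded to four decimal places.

X is binomial with n = 9 and p = 0.80.
P(X ≥ 9) = C(9,9)·0.80^9·0.20^0.
= 0.134218 = 0.1342.

P = 0.1342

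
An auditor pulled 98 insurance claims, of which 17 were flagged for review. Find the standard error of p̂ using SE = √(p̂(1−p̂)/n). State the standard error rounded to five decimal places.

SE = 0.03825

With x = 17 successes in n = 98, p̂ = 0.17347.
p̂(1−p̂) = 0.17347·0.82653 = 0.143378.
SE = √(0.143378/98) = √0.001463041 = 0.03825.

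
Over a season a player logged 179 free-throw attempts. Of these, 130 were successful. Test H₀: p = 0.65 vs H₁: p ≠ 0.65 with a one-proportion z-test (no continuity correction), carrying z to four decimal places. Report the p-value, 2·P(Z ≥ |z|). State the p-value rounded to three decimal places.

Sample proportion p̂ = 130/179 = 0.72626.
SE₀ = √(0.65·0.35/179) = 0.035650.
Test statistic (full precision, shown to 4 dp): z = (130/179 − 0.65)/SE₀ ≈ 2.1390.
From the standard normal, 2·P(Z ≥ |z|) = 0.032.

p-value = 0.032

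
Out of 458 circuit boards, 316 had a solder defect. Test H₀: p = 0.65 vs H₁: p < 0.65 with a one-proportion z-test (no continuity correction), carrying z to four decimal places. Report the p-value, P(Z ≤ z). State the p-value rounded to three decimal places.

The sample proportion is 316/458 = 0.68996.
SE₀ = √(0.65·0.35/458) = 0.022287.
Test statistic (full precision, shown to 4 dp): z = (316/458 − 0.65)/SE₀ ≈ 1.7928.
p-value = P(Z ≤ z) with z = 1.7928 → 0.963.

p-value = 0.963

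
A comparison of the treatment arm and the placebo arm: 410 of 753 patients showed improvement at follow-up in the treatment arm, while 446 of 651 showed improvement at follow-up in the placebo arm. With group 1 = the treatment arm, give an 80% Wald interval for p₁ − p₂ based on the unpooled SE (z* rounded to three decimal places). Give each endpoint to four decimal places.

(-0.1736, -0.1077)

p̂₁ = 0.54449, p̂₂ = 0.68510, so the observed difference is -0.14061.
SE = √(0.000329377 + 0.000331395) = √0.000660772 = 0.025705.
The 80% critical value is z* = 1.282. Margin = 1.282·0.025705 = 0.03295.
Interval: -0.14061 ± 0.03295 → (-0.1736, -0.1077).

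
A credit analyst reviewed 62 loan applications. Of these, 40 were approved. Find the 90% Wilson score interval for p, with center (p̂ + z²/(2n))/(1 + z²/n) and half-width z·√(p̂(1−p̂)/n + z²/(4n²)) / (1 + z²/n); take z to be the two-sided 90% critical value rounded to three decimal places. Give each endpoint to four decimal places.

(0.5411, 0.7371)

Here p̂ = 40/62 = 0.64516 and z = 1.645 (z² = 2.706025).
Denominator 1 + z²/n = 1 + 2.706025/62 = 1.043646.
Center = (0.64516 + 0.021823)/1.043646 = 0.63909.
Radicand: p̂(1−p̂)/n + z²/(4n²) = 0.003692390 + 0.000175990 = 0.003868380.
Half-width = z·√(radicand)/denom = 1.645·0.062196/1.043646 = 0.09803.
So the interval runs from 0.5411 to 0.7371.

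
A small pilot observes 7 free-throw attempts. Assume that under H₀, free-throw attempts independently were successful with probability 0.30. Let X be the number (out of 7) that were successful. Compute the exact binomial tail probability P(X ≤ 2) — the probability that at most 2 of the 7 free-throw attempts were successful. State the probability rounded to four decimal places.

P = 0.6471

X ~ Binomial(n=7, p=0.30).
P(X ≤ 2) = C(7,0)·0.30^0·0.70^7 + C(7,1)·0.30^1·0.70^6 + C(7,2)·0.30^2·0.70^5.
= 0.082354 + 0.247063 + 0.317652 = 0.6471.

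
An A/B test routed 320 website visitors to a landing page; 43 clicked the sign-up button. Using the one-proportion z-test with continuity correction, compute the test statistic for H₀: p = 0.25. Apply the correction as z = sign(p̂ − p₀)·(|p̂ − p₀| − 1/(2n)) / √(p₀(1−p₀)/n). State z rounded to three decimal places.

Sample proportion p̂ = 43/320 = 0.13437. p̂ − p₀ = -0.115625.
Continuity correction 1/(2n) = 1/640 = 0.001563.
Corrected numerator: |-0.115625| − 0.001563 = 0.114062.
SE₀ = √(0.25·0.75/320) = 0.024206.
z = −0.114062/0.024206 = -4.712.

z = -4.712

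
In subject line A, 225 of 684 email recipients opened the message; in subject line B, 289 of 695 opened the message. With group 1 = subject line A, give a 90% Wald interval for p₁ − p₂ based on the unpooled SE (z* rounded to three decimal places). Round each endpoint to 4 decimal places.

(-0.1295, -0.0442)

p̂₁ = 0.32895, p̂₂ = 0.41583, so the observed difference is -0.08688.
SE = √(0.000322721 + 0.000349518) = √0.000672239 = 0.025928.
The 90% critical value is z* = 1.645. Margin = 1.645·0.025928 = 0.04265.
So the interval runs from -0.1295 to -0.0442.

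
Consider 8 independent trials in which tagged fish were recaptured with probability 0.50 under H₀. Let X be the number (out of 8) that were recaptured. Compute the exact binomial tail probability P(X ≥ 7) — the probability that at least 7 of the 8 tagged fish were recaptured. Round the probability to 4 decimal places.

P = 0.0352

X is binomial with n = 8 and p = 0.50.
P(X ≥ 7) = C(8,7)·0.50^7·0.50^1 + C(8,8)·0.50^8·0.50^0.
= 0.031250 + 0.003906 = 0.0352.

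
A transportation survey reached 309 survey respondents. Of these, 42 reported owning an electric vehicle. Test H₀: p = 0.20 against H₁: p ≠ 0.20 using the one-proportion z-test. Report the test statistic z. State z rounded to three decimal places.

Sample proportion p̂ = 42/309 = 0.13592.
SE₀ = √(0.20·0.80/309) = 0.022755.
z = (0.13592 − 0.20)/0.022755 = -0.06408/0.022755 = -2.816.

z = -2.816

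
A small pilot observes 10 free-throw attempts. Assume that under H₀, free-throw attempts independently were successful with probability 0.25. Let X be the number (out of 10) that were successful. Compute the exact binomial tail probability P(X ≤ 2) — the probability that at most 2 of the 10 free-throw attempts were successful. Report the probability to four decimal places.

P = 0.5256

X ~ Binomial(n=10, p=0.25).
P(X ≤ 2) = C(10,0)·0.25^0·0.75^10 + C(10,1)·0.25^1·0.75^9 + C(10,2)·0.25^2·0.75^8.
= 0.056314 + 0.187712 + 0.281568 = 0.5256.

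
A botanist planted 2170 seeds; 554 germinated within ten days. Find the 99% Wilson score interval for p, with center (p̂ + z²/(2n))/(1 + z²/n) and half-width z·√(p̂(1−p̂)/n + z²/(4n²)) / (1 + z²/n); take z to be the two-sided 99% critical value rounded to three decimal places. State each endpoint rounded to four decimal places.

(0.2320, 0.2801)

Here p̂ = 554/2170 = 0.25530 and z = 2.576 (z² = 6.635776).
1 + z²/n = 1.003058.
Adjusted center: (0.25530 + z²/(2n))/1.003058 = 0.25605.
Radicand: p̂(1−p̂)/n + z²/(4n²) = 0.000087614 + 0.000000352 = 0.000087966.
Half-width = z·√(radicand)/denom = 2.576·0.009379/1.003058 = 0.02409.
Interval: 0.25605 ± 0.02409 → (0.2320, 0.2801).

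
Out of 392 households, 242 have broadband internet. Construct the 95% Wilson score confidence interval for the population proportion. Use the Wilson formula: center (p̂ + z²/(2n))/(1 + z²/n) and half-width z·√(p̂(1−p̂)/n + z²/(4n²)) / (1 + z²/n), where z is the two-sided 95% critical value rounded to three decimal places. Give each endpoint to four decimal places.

(0.5683, 0.6641)

p̂ = 242/392 = 0.61735; z = 1.960, so z² = 3.841600.
1 + z²/n = 1.009800.
Adjusted center: (0.61735 + z²/(2n))/1.009800 = 0.61621.
Radicand: p̂(1−p̂)/n + z²/(4n²) = 0.000602627 + 0.000006250 = 0.000608877.
Half-width = 1.960·√0.000608877/1.009800 = 0.04789.
CI: 0.61621 ± 0.04789 = (0.5683, 0.6641).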